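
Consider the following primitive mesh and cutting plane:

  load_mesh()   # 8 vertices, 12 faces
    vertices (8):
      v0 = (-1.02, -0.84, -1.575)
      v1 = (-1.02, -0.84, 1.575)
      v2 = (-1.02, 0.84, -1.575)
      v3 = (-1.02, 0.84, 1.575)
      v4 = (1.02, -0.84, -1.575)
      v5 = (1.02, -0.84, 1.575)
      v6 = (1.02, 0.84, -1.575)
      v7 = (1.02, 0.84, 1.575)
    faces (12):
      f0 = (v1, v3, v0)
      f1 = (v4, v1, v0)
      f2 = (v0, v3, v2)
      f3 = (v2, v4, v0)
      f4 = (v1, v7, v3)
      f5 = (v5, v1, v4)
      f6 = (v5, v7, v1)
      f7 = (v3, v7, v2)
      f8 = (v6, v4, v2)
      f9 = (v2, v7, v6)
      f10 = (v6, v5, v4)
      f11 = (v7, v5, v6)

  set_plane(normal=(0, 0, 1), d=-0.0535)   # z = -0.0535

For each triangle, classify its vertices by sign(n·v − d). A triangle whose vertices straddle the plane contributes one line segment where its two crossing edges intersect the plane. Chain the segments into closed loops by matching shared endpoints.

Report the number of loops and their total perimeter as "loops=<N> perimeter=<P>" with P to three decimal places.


loops=1 perimeter=7.440

Straddling triangles (8 of 12):
  (v1,v3,v0) [++-] → (-1.02, -0.0285333, -0.0535)–(-1.02, -0.84, -0.0535)  len=0.8115
  (v4,v1,v0) [-+-] → (0.0346476, -0.84, -0.0535)–(-1.02, -0.84, -0.0535)  len=1.0546
  (v0,v3,v2) [-+-] → (-1.02, -0.0285333, -0.0535)–(-1.02, 0.84, -0.0535)  len=0.8685
  (v5,v1,v4) [++-] → (0.0346476, -0.84, -0.0535)–(1.02, -0.84, -0.0535)  len=0.9854
  (v3,v7,v2) [++-] → (-0.0346476, 0.84, -0.0535)–(-1.02, 0.84, -0.0535)  len=0.9854
  (v2,v7,v6) [-+-] → (-0.0346476, 0.84, -0.0535)–(1.02, 0.84, -0.0535)  len=1.0546
  (v6,v5,v4) [-+-] → (1.02, 0.0285333, -0.0535)–(1.02, -0.84, -0.0535)  len=0.8685
  (v7,v5,v6) [++-] → (1.02, 0.0285333, -0.0535)–(1.02, 0.84, -0.0535)  len=0.8115

Chained into 1 loop(s):
  loop 1: 8 segments, perimeter = 7.4400
Total perimeter = 7.440


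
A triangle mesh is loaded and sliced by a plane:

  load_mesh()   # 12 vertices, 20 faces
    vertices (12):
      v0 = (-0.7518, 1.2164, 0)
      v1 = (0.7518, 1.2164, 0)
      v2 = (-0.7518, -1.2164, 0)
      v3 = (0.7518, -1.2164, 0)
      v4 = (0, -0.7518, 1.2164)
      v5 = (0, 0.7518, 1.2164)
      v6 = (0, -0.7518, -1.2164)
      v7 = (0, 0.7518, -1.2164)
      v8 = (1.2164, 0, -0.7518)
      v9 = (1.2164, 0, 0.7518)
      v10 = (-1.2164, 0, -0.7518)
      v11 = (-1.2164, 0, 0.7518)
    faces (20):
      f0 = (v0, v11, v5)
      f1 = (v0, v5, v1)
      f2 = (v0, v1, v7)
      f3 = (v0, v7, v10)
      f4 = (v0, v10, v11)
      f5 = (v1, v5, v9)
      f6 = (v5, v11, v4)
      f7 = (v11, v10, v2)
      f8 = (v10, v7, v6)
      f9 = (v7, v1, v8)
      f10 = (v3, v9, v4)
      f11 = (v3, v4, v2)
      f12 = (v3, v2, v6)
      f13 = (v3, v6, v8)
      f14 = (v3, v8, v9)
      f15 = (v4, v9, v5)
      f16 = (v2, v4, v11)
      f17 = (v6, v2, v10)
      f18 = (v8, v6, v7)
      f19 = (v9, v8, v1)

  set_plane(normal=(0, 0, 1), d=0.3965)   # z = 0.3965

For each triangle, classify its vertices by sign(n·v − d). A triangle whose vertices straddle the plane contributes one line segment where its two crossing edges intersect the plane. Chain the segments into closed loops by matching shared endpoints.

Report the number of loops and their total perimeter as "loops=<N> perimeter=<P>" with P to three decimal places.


Straddling triangles (10 of 20):
  (v0,v11,v5) [-++] → (-0.99683, 0.57487, 0.3965)–(-0.506742, 1.06496, 0.3965)  len=0.6931
  (v0,v5,v1) [-+-] → (-0.506742, 1.06496, 0.3965)–(0.506742, 1.06496, 0.3965)  len=1.0135
  (v0,v10,v11) [--+] → (-1.2164, 0, 0.3965)–(-0.99683, 0.57487, 0.3965)  len=0.6154
  (v1,v5,v9) [-++] → (0.506742, 1.06496, 0.3965)–(0.99683, 0.57487, 0.3965)  len=0.6931
  (v11,v10,v2) [+--] → (-1.2164, 0, 0.3965)–(-0.99683, -0.57487, 0.3965)  len=0.6154
  (v3,v9,v4) [-++] → (0.99683, -0.57487, 0.3965)–(0.506742, -1.06496, 0.3965)  len=0.6931
  (v3,v4,v2) [-+-] → (0.506742, -1.06496, 0.3965)–(-0.506742, -1.06496, 0.3965)  len=1.0135
  (v3,v8,v9) [--+] → (1.2164, 0, 0.3965)–(0.99683, -0.57487, 0.3965)  len=0.6154
  (v2,v4,v11) [-++] → (-0.506742, -1.06496, 0.3965)–(-0.99683, -0.57487, 0.3965)  len=0.6931
  (v9,v8,v1) [+--] → (1.2164, 0, 0.3965)–(0.99683, 0.57487, 0.3965)  len=0.6154

Chained into 1 loop(s):
  loop 1: 10 segments, perimeter = 7.2608
Total perimeter = 7.261

loops=1 perimeter=7.261


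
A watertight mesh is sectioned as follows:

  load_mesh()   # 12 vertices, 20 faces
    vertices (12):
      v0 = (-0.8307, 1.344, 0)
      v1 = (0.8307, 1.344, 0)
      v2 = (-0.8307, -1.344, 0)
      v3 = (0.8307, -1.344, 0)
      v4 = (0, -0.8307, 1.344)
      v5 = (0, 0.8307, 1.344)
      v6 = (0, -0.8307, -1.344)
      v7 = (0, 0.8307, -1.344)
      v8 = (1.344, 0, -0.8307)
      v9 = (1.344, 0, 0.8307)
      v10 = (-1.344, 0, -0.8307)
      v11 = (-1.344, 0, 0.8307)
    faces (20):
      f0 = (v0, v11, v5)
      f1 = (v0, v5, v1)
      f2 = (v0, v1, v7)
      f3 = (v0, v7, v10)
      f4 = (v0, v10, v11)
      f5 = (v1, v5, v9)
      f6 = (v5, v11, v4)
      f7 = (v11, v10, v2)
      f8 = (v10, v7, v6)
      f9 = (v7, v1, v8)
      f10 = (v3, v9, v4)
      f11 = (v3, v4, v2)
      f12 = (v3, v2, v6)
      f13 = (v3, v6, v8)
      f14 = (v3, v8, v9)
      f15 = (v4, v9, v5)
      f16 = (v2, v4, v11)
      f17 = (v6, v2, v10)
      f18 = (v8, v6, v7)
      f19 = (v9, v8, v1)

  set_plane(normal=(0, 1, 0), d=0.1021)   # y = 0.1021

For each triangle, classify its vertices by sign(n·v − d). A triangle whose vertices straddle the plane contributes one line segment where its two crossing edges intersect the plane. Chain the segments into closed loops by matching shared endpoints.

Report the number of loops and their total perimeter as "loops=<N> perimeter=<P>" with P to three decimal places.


Straddling triangles (10 of 20):
  (v0,v11,v5) [+-+] → (-1.30501, 0.1021, 0.767594)–(-1.17881, 0.1021, 0.893789)  len=0.1785
  (v0,v7,v10) [++-] → (-1.17881, 0.1021, -0.893789)–(-1.30501, 0.1021, -0.767594)  len=0.1785
  (v0,v10,v11) [+--] → (-1.30501, 0.1021, -0.767594)–(-1.30501, 0.1021, 0.767594)  len=1.5352
  (v1,v5,v9) [++-] → (1.17881, 0.1021, 0.893789)–(1.30501, 0.1021, 0.767594)  len=0.1785
  (v5,v11,v4) [+--] → (-1.17881, 0.1021, 0.893789)–(0, 0.1021, 1.344)  len=1.2619
  (v10,v7,v6) [-+-] → (-1.17881, 0.1021, -0.893789)–(0, 0.1021, -1.344)  len=1.2619
  (v7,v1,v8) [++-] → (1.30501, 0.1021, -0.767594)–(1.17881, 0.1021, -0.893789)  len=0.1785
  (v4,v9,v5) [--+] → (1.17881, 0.1021, 0.893789)–(0, 0.1021, 1.344)  len=1.2619
  (v8,v6,v7) [--+] → (0, 0.1021, -1.344)–(1.17881, 0.1021, -0.893789)  len=1.2619
  (v9,v8,v1) [--+] → (1.30501, 0.1021, -0.767594)–(1.30501, 0.1021, 0.767594)  len=1.5352

Chained into 1 loop(s):
  loop 1: 10 segments, perimeter = 8.8317
Total perimeter = 8.832

loops=1 perimeter=8.832


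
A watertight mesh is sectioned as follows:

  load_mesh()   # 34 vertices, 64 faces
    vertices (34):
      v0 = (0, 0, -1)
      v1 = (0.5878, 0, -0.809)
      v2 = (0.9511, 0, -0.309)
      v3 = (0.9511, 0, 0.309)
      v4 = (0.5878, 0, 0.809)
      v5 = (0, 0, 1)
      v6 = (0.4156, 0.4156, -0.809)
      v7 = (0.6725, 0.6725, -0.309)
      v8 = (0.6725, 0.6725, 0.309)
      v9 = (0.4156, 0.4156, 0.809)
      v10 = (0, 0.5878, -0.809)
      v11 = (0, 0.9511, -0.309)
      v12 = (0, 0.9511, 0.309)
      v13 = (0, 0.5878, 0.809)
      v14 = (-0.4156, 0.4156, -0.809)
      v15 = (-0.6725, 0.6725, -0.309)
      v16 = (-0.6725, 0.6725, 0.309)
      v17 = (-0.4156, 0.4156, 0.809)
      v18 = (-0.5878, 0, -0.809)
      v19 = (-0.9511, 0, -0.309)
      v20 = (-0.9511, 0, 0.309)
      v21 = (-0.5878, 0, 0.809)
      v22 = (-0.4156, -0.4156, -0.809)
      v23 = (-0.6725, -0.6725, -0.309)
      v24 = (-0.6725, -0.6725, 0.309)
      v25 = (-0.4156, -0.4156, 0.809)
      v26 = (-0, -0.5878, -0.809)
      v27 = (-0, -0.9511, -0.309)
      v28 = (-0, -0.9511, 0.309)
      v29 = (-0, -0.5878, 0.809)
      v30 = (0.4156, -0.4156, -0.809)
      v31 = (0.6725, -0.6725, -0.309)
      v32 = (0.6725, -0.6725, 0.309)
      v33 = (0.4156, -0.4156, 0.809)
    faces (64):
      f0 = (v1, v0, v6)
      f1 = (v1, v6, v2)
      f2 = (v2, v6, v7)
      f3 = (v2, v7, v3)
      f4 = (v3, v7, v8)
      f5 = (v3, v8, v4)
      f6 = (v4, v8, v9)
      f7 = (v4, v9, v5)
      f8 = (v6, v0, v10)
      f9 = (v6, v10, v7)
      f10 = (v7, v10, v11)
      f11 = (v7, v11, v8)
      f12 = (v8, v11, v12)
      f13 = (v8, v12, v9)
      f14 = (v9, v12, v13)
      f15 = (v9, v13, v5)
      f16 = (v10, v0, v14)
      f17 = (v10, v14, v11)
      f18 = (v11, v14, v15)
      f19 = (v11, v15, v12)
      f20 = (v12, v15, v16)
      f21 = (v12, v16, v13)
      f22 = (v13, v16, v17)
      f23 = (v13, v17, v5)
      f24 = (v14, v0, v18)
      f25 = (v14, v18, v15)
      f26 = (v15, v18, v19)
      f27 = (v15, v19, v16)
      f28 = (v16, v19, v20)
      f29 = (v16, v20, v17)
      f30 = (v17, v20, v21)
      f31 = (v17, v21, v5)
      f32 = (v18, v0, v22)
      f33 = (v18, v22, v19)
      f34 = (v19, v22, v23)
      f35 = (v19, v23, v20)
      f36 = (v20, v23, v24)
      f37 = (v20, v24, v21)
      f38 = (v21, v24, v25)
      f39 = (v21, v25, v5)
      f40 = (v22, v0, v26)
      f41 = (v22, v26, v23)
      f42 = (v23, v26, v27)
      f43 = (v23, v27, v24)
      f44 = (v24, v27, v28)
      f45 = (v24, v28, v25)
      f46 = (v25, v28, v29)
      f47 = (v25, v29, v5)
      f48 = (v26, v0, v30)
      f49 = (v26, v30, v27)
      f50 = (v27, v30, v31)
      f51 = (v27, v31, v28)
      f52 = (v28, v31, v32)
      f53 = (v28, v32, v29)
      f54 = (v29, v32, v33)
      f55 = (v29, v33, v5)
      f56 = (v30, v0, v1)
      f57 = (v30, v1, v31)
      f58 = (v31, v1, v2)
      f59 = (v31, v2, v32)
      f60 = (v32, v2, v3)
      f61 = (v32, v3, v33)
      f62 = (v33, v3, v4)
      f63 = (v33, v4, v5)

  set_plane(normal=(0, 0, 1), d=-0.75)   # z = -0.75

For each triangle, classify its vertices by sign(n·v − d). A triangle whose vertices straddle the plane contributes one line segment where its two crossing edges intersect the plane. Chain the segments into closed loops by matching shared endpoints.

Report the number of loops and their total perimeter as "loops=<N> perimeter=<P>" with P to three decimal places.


Straddling triangles (16 of 64):
  (v1,v6,v2) [--+] → (0.478789, 0.366559, -0.75)–(0.630669, 0, -0.75)  len=0.3968
  (v2,v6,v7) [+-+] → (0.478789, 0.366559, -0.75)–(0.445914, 0.445914, -0.75)  len=0.0859
  (v6,v10,v7) [--+] → (0.079355, 0.597795, -0.75)–(0.445914, 0.445914, -0.75)  len=0.3968
  (v7,v10,v11) [+-+] → (0.079355, 0.597795, -0.75)–(0, 0.630669, -0.75)  len=0.0859
  (v10,v14,v11) [--+] → (-0.366559, 0.478789, -0.75)–(0, 0.630669, -0.75)  len=0.3968
  (v11,v14,v15) [+-+] → (-0.366559, 0.478789, -0.75)–(-0.445914, 0.445914, -0.75)  len=0.0859
  (v14,v18,v15) [--+] → (-0.597795, 0.079355, -0.75)–(-0.445914, 0.445914, -0.75)  len=0.3968
  (v15,v18,v19) [+-+] → (-0.597795, 0.079355, -0.75)–(-0.630669, 0, -0.75)  len=0.0859
  (v18,v22,v19) [--+] → (-0.478789, -0.366559, -0.75)–(-0.630669, 0, -0.75)  len=0.3968
  (v19,v22,v23) [+-+] → (-0.478789, -0.366559, -0.75)–(-0.445914, -0.445914, -0.75)  len=0.0859
  (v22,v26,v23) [--+] → (-0.079355, -0.597795, -0.75)–(-0.445914, -0.445914, -0.75)  len=0.3968
  (v23,v26,v27) [+-+] → (-0.079355, -0.597795, -0.75)–(0, -0.630669, -0.75)  len=0.0859
  (v26,v30,v27) [--+] → (0.366559, -0.478789, -0.75)–(0, -0.630669, -0.75)  len=0.3968
  (v27,v30,v31) [+-+] → (0.366559, -0.478789, -0.75)–(0.445914, -0.445914, -0.75)  len=0.0859
  (v30,v1,v31) [--+] → (0.597795, -0.079355, -0.75)–(0.445914, -0.445914, -0.75)  len=0.3968
  (v31,v1,v2) [+-+] → (0.597795, -0.079355, -0.75)–(0.630669, 0, -0.75)  len=0.0859

Chained into 1 loop(s):
  loop 1: 16 segments, perimeter = 3.8614
Total perimeter = 3.861

loops=1 perimeter=3.861


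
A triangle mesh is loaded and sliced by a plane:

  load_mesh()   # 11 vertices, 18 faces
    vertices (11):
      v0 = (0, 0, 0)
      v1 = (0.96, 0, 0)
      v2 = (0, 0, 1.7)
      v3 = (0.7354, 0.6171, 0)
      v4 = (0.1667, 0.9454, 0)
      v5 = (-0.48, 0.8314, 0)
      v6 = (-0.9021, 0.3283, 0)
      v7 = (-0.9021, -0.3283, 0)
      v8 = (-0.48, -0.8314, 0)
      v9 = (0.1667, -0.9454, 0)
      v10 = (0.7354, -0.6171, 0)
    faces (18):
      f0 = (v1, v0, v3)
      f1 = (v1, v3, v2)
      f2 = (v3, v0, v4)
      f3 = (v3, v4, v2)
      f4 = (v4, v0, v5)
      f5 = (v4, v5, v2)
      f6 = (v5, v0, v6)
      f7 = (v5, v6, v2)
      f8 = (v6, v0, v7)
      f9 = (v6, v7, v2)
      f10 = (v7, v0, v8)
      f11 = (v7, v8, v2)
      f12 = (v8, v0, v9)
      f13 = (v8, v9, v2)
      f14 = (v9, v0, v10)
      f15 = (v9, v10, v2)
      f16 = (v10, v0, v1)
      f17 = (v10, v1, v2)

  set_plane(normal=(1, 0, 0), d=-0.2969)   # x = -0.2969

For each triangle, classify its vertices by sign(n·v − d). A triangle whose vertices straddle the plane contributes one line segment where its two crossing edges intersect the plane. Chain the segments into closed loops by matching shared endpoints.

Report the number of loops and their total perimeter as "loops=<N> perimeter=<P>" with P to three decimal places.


loops=1 perimeter=4.693

Straddling triangles (10 of 18):
  (v4,v0,v5) [++-] → (-0.2969, 0.514256, 0)–(-0.2969, 0.863677, 0)  len=0.3494
  (v4,v5,v2) [+-+] → (-0.2969, 0.863677, 0)–(-0.2969, 0.514256, 0.648479)  len=0.7366
  (v5,v0,v6) [-+-] → (-0.2969, 0.514256, 0)–(-0.2969, 0.10805, 0)  len=0.4062
  (v5,v6,v2) [--+] → (-0.2969, 0.10805, 1.14049)–(-0.2969, 0.514256, 0.648479)  len=0.6380
  (v6,v0,v7) [-+-] → (-0.2969, 0.10805, 0)–(-0.2969, -0.10805, 0)  len=0.2161
  (v6,v7,v2) [--+] → (-0.2969, -0.10805, 1.14049)–(-0.2969, 0.10805, 1.14049)  len=0.2161
  (v7,v0,v8) [-+-] → (-0.2969, -0.10805, 0)–(-0.2969, -0.514256, 0)  len=0.4062
  (v7,v8,v2) [--+] → (-0.2969, -0.514256, 0.648479)–(-0.2969, -0.10805, 1.14049)  len=0.6380
  (v8,v0,v9) [-++] → (-0.2969, -0.514256, 0)–(-0.2969, -0.863677, 0)  len=0.3494
  (v8,v9,v2) [-++] → (-0.2969, -0.863677, 0)–(-0.2969, -0.514256, 0.648479)  len=0.7366

Chained into 1 loop(s):
  loop 1: 10 segments, perimeter = 4.6928
Total perimeter = 4.693


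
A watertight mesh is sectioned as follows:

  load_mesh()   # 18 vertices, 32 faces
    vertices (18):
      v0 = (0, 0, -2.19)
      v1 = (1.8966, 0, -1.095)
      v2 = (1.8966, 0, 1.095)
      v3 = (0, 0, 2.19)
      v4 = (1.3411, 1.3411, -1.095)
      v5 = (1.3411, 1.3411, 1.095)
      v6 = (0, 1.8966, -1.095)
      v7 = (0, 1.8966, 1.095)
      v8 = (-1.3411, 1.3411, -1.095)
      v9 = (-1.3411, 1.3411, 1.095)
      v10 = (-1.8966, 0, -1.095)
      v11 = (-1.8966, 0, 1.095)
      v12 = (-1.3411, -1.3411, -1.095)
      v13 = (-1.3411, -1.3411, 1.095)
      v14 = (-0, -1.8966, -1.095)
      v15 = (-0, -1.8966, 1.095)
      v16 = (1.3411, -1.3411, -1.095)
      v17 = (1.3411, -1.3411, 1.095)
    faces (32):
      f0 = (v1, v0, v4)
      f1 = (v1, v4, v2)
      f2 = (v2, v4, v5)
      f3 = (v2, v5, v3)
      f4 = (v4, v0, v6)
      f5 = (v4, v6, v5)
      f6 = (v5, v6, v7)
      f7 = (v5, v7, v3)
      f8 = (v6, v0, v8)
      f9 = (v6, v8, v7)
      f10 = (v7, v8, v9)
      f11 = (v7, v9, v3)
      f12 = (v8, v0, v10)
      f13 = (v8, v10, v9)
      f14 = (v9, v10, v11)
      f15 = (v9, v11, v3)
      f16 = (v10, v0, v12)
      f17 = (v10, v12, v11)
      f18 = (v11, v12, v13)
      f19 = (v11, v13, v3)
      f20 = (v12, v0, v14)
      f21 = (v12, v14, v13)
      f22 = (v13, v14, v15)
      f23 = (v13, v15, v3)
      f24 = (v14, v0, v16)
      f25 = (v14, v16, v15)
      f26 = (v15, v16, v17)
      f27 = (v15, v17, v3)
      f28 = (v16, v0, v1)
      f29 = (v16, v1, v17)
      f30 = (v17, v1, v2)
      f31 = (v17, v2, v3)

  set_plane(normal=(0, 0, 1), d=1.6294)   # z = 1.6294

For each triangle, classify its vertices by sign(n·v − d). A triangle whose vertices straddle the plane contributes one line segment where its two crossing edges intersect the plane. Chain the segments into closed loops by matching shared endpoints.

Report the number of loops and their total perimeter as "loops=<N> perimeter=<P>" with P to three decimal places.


loops=1 perimeter=5.945

Straddling triangles (8 of 32):
  (v2,v5,v3) [--+] → (0.686594, 0.686594, 1.6294)–(0.97099, 0, 1.6294)  len=0.7432
  (v5,v7,v3) [--+] → (0, 0.97099, 1.6294)–(0.686594, 0.686594, 1.6294)  len=0.7432
  (v7,v9,v3) [--+] → (-0.686594, 0.686594, 1.6294)–(0, 0.97099, 1.6294)  len=0.7432
  (v9,v11,v3) [--+] → (-0.97099, 0, 1.6294)–(-0.686594, 0.686594, 1.6294)  len=0.7432
  (v11,v13,v3) [--+] → (-0.686594, -0.686594, 1.6294)–(-0.97099, 0, 1.6294)  len=0.7432
  (v13,v15,v3) [--+] → (0, -0.97099, 1.6294)–(-0.686594, -0.686594, 1.6294)  len=0.7432
  (v15,v17,v3) [--+] → (0.686594, -0.686594, 1.6294)–(0, -0.97099, 1.6294)  len=0.7432
  (v17,v2,v3) [--+] → (0.97099, 0, 1.6294)–(0.686594, -0.686594, 1.6294)  len=0.7432

Chained into 1 loop(s):
  loop 1: 8 segments, perimeter = 5.9453
Total perimeter = 5.945


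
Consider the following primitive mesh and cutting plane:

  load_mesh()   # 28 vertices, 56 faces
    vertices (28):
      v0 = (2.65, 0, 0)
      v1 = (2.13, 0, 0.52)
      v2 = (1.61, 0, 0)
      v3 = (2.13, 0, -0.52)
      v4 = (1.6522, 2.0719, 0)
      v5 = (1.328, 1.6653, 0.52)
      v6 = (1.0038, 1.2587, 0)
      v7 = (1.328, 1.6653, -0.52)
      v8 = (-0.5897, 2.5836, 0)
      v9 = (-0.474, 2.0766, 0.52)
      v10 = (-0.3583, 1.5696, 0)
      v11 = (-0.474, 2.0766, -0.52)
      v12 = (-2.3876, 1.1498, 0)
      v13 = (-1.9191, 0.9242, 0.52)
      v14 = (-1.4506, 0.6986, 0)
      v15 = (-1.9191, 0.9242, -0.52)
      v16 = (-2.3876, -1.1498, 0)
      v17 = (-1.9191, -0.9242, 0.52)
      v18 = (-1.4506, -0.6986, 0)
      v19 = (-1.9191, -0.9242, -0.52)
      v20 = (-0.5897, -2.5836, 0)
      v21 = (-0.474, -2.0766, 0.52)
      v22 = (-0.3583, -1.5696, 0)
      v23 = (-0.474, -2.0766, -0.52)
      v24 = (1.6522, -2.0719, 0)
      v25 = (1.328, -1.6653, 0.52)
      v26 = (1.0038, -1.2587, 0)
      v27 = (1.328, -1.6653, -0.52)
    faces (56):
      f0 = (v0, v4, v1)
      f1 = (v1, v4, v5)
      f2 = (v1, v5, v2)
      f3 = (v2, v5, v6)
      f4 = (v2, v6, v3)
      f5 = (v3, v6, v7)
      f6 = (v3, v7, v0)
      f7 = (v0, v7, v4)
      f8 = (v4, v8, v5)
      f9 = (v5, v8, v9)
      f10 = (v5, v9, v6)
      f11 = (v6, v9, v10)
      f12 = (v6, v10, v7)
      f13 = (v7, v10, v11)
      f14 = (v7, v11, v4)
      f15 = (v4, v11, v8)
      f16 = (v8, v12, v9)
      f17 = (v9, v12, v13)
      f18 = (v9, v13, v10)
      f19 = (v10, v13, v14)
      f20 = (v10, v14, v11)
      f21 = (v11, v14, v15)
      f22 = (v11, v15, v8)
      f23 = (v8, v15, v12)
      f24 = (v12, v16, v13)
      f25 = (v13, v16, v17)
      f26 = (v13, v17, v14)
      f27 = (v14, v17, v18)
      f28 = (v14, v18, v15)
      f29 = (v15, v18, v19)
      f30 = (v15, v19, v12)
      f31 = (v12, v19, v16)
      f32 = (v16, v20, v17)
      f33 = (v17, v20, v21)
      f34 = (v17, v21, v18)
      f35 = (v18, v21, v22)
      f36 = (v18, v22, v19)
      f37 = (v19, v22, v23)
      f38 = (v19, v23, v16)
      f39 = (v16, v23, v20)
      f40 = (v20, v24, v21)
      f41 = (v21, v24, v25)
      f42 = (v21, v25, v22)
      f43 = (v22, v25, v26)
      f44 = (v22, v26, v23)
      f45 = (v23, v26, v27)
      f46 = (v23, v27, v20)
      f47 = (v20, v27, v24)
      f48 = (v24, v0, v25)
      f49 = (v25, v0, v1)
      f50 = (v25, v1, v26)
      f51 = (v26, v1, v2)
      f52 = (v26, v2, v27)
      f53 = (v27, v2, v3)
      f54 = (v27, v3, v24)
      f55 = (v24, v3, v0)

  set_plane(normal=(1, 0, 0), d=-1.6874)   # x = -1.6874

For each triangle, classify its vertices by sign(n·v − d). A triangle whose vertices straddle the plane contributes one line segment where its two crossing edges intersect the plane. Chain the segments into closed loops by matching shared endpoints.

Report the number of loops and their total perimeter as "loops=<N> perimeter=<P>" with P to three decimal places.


Straddling triangles (18 of 56):
  (v8,v12,v9) [+-+] → (-1.6874, 1.7082, 0)–(-1.6874, 1.48892, 0.190272)  len=0.2903
  (v9,v12,v13) [+--] → (-1.6874, 1.48892, 0.190272)–(-1.6874, 1.10897, 0.52)  len=0.5031
  (v9,v13,v10) [+-+] → (-1.6874, 1.10897, 0.52)–(-1.6874, 1.02001, 0.442806)  len=0.1178
  (v10,v13,v14) [+-+] → (-1.6874, 1.02001, 0.442806)–(-1.6874, 0.812628, 0.26283)  len=0.2746
  (v11,v14,v15) [++-] → (-1.6874, 0.812628, -0.26283)–(-1.6874, 1.10897, -0.52)  len=0.3924
  (v11,v15,v8) [+-+] → (-1.6874, 1.10897, -0.52)–(-1.6874, 1.21342, -0.42937)  len=0.1383
  (v8,v15,v12) [+--] → (-1.6874, 1.21342, -0.42937)–(-1.6874, 1.7082, 0)  len=0.6551
  (v13,v17,v14) [--+] → (-1.6874, -0.121633, 0.26283)–(-1.6874, 0.812628, 0.26283)  len=0.9343
  (v14,v17,v18) [+-+] → (-1.6874, -0.121633, 0.26283)–(-1.6874, -0.812628, 0.26283)  len=0.6910
  (v14,v18,v15) [++-] → (-1.6874, 0.121633, -0.26283)–(-1.6874, 0.812628, -0.26283)  len=0.6910
  (v15,v18,v19) [-+-] → (-1.6874, 0.121633, -0.26283)–(-1.6874, -0.812628, -0.26283)  len=0.9343
  (v16,v20,v17) [-+-] → (-1.6874, -1.7082, 0)–(-1.6874, -1.21342, 0.42937)  len=0.6551
  (v17,v20,v21) [-++] → (-1.6874, -1.21342, 0.42937)–(-1.6874, -1.10897, 0.52)  len=0.1383
  (v17,v21,v18) [-++] → (-1.6874, -1.10897, 0.52)–(-1.6874, -0.812628, 0.26283)  len=0.3924
  (v18,v22,v19) [++-] → (-1.6874, -1.02001, -0.442806)–(-1.6874, -0.812628, -0.26283)  len=0.2746
  (v19,v22,v23) [-++] → (-1.6874, -1.02001, -0.442806)–(-1.6874, -1.10897, -0.52)  len=0.1178
  (v19,v23,v16) [-+-] → (-1.6874, -1.10897, -0.52)–(-1.6874, -1.48892, -0.190272)  len=0.5031
  (v16,v23,v20) [-++] → (-1.6874, -1.48892, -0.190272)–(-1.6874, -1.7082, 0)  len=0.2903

Chained into 1 loop(s):
  loop 1: 18 segments, perimeter = 7.9936
Total perimeter = 7.994

loops=1 perimeter=7.994


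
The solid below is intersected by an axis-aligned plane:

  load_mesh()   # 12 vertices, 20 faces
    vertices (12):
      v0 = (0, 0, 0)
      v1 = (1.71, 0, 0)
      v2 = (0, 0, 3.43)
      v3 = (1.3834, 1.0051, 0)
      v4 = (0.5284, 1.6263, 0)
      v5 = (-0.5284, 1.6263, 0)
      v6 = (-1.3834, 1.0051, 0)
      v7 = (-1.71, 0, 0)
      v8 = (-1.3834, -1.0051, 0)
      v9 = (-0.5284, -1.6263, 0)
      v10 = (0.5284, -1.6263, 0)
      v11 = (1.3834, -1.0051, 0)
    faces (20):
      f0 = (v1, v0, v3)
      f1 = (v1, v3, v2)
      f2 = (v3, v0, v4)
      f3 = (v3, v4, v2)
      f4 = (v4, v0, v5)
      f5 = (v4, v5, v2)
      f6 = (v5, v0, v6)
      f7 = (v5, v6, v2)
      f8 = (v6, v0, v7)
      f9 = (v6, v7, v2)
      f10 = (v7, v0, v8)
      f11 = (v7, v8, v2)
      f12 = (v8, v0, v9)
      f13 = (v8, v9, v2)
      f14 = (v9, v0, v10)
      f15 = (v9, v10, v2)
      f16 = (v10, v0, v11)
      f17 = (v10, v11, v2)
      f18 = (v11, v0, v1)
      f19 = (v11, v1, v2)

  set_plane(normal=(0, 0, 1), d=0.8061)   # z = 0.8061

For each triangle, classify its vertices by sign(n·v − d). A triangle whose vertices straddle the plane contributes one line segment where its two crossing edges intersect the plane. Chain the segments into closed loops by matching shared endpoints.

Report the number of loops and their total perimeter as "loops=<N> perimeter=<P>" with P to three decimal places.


loops=1 perimeter=8.085

Straddling triangles (10 of 20):
  (v1,v3,v2) [--+] → (1.05828, 0.768887, 0.8061)–(1.30813, 0, 0.8061)  len=0.8085
  (v3,v4,v2) [--+] → (0.404218, 1.2441, 0.8061)–(1.05828, 0.768887, 0.8061)  len=0.8085
  (v4,v5,v2) [--+] → (-0.404218, 1.2441, 0.8061)–(0.404218, 1.2441, 0.8061)  len=0.8084
  (v5,v6,v2) [--+] → (-1.05828, 0.768887, 0.8061)–(-0.404218, 1.2441, 0.8061)  len=0.8085
  (v6,v7,v2) [--+] → (-1.30813, 0, 0.8061)–(-1.05828, 0.768887, 0.8061)  len=0.8085
  (v7,v8,v2) [--+] → (-1.05828, -0.768887, 0.8061)–(-1.30813, 0, 0.8061)  len=0.8085
  (v8,v9,v2) [--+] → (-0.404218, -1.2441, 0.8061)–(-1.05828, -0.768887, 0.8061)  len=0.8085
  (v9,v10,v2) [--+] → (0.404218, -1.2441, 0.8061)–(-0.404218, -1.2441, 0.8061)  len=0.8084
  (v10,v11,v2) [--+] → (1.05828, -0.768887, 0.8061)–(0.404218, -1.2441, 0.8061)  len=0.8085
  (v11,v1,v2) [--+] → (1.30813, 0, 0.8061)–(1.05828, -0.768887, 0.8061)  len=0.8085

Chained into 1 loop(s):
  loop 1: 10 segments, perimeter = 8.0846
Total perimeter = 8.085


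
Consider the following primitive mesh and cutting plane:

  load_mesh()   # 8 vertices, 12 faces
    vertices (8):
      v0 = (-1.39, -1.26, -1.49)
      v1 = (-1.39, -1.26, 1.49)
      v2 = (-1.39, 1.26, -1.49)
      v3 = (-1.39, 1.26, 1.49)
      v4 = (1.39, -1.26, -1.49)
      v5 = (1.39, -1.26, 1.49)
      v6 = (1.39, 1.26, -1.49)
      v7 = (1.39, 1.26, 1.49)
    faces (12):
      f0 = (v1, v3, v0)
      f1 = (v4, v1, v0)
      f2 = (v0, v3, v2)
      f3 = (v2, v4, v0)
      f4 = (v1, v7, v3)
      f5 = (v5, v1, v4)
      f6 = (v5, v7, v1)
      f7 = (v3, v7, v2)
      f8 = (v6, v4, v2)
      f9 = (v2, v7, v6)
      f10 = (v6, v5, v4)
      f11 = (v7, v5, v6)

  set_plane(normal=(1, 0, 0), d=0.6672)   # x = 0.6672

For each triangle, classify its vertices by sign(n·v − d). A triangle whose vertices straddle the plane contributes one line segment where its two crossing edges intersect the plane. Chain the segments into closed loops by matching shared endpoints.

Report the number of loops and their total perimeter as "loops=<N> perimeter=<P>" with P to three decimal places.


Straddling triangles (8 of 12):
  (v4,v1,v0) [+--] → (0.6672, -1.26, -0.7152)–(0.6672, -1.26, -1.49)  len=0.7748
  (v2,v4,v0) [-+-] → (0.6672, -0.6048, -1.49)–(0.6672, -1.26, -1.49)  len=0.6552
  (v1,v7,v3) [-+-] → (0.6672, 0.6048, 1.49)–(0.6672, 1.26, 1.49)  len=0.6552
  (v5,v1,v4) [+-+] → (0.6672, -1.26, 1.49)–(0.6672, -1.26, -0.7152)  len=2.2052
  (v5,v7,v1) [++-] → (0.6672, 0.6048, 1.49)–(0.6672, -1.26, 1.49)  len=1.8648
  (v3,v7,v2) [-+-] → (0.6672, 1.26, 1.49)–(0.6672, 1.26, 0.7152)  len=0.7748
  (v6,v4,v2) [++-] → (0.6672, -0.6048, -1.49)–(0.6672, 1.26, -1.49)  len=1.8648
  (v2,v7,v6) [-++] → (0.6672, 1.26, 0.7152)–(0.6672, 1.26, -1.49)  len=2.2052

Chained into 1 loop(s):
  loop 1: 8 segments, perimeter = 11.0000
Total perimeter = 11.000

loops=1 perimeter=11.000


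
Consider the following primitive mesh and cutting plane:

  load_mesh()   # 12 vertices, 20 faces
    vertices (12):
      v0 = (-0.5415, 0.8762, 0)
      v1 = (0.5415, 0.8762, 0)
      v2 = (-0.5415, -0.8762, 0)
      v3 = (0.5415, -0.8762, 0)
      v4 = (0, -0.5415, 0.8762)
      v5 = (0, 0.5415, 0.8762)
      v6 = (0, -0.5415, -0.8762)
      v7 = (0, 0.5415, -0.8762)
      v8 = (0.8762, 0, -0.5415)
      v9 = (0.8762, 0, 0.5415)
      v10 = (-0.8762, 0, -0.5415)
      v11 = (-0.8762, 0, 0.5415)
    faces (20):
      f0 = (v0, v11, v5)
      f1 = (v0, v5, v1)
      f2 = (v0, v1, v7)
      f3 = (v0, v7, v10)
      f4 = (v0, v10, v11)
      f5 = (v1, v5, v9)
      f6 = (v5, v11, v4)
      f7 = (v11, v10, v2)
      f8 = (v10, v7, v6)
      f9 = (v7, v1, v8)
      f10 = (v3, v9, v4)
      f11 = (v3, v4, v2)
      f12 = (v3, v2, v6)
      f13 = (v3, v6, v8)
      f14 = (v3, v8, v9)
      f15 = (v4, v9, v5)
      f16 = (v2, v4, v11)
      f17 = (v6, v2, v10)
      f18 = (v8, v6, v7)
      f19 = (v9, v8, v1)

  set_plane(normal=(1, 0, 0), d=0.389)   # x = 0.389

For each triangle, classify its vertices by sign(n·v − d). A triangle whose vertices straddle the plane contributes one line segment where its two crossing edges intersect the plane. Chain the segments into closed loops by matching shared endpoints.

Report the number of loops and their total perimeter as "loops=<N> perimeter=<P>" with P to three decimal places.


loops=1 perimeter=4.981

Straddling triangles (10 of 20):
  (v0,v5,v1) [--+] → (0.389, 0.78194, 0.24676)–(0.389, 0.8762, 0)  len=0.2642
  (v0,v1,v7) [-+-] → (0.389, 0.8762, 0)–(0.389, 0.78194, -0.24676)  len=0.2642
  (v1,v5,v9) [+-+] → (0.389, 0.78194, 0.24676)–(0.389, 0.301094, 0.727606)  len=0.6800
  (v7,v1,v8) [-++] → (0.389, 0.78194, -0.24676)–(0.389, 0.301094, -0.727606)  len=0.6800
  (v3,v9,v4) [++-] → (0.389, -0.301094, 0.727606)–(0.389, -0.78194, 0.24676)  len=0.6800
  (v3,v4,v2) [+--] → (0.389, -0.78194, 0.24676)–(0.389, -0.8762, 0)  len=0.2642
  (v3,v2,v6) [+--] → (0.389, -0.8762, 0)–(0.389, -0.78194, -0.24676)  len=0.2642
  (v3,v6,v8) [+-+] → (0.389, -0.78194, -0.24676)–(0.389, -0.301094, -0.727606)  len=0.6800
  (v4,v9,v5) [-+-] → (0.389, -0.301094, 0.727606)–(0.389, 0.301094, 0.727606)  len=0.6022
  (v8,v6,v7) [+--] → (0.389, -0.301094, -0.727606)–(0.389, 0.301094, -0.727606)  len=0.6022

Chained into 1 loop(s):
  loop 1: 10 segments, perimeter = 4.9811
Total perimeter = 4.981


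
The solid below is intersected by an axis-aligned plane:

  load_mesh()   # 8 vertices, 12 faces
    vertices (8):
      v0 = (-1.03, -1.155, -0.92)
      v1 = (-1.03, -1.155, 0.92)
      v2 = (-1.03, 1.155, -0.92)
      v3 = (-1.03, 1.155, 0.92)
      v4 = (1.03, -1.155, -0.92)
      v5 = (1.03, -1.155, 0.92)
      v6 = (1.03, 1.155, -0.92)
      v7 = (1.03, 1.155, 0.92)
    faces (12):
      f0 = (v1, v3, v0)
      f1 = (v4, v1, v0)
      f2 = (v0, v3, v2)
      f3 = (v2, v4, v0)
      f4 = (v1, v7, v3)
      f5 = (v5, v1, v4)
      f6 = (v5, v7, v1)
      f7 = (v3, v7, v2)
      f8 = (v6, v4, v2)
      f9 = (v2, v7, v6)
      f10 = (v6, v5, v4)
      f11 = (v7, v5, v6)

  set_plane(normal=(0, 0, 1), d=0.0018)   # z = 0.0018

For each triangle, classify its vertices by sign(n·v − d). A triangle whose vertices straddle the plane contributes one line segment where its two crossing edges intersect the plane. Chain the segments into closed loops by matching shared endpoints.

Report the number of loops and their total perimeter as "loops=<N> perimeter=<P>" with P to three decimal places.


loops=1 perimeter=8.740

Straddling triangles (8 of 12):
  (v1,v3,v0) [++-] → (-1.03, 0.00225978, 0.0018)–(-1.03, -1.155, 0.0018)  len=1.1573
  (v4,v1,v0) [-+-] → (-0.00201522, -1.155, 0.0018)–(-1.03, -1.155, 0.0018)  len=1.0280
  (v0,v3,v2) [-+-] → (-1.03, 0.00225978, 0.0018)–(-1.03, 1.155, 0.0018)  len=1.1527
  (v5,v1,v4) [++-] → (-0.00201522, -1.155, 0.0018)–(1.03, -1.155, 0.0018)  len=1.0320
  (v3,v7,v2) [++-] → (0.00201522, 1.155, 0.0018)–(-1.03, 1.155, 0.0018)  len=1.0320
  (v2,v7,v6) [-+-] → (0.00201522, 1.155, 0.0018)–(1.03, 1.155, 0.0018)  len=1.0280
  (v6,v5,v4) [-+-] → (1.03, -0.00225978, 0.0018)–(1.03, -1.155, 0.0018)  len=1.1527
  (v7,v5,v6) [++-] → (1.03, -0.00225978, 0.0018)–(1.03, 1.155, 0.0018)  len=1.1573

Chained into 1 loop(s):
  loop 1: 8 segments, perimeter = 8.7400
Total perimeter = 8.740


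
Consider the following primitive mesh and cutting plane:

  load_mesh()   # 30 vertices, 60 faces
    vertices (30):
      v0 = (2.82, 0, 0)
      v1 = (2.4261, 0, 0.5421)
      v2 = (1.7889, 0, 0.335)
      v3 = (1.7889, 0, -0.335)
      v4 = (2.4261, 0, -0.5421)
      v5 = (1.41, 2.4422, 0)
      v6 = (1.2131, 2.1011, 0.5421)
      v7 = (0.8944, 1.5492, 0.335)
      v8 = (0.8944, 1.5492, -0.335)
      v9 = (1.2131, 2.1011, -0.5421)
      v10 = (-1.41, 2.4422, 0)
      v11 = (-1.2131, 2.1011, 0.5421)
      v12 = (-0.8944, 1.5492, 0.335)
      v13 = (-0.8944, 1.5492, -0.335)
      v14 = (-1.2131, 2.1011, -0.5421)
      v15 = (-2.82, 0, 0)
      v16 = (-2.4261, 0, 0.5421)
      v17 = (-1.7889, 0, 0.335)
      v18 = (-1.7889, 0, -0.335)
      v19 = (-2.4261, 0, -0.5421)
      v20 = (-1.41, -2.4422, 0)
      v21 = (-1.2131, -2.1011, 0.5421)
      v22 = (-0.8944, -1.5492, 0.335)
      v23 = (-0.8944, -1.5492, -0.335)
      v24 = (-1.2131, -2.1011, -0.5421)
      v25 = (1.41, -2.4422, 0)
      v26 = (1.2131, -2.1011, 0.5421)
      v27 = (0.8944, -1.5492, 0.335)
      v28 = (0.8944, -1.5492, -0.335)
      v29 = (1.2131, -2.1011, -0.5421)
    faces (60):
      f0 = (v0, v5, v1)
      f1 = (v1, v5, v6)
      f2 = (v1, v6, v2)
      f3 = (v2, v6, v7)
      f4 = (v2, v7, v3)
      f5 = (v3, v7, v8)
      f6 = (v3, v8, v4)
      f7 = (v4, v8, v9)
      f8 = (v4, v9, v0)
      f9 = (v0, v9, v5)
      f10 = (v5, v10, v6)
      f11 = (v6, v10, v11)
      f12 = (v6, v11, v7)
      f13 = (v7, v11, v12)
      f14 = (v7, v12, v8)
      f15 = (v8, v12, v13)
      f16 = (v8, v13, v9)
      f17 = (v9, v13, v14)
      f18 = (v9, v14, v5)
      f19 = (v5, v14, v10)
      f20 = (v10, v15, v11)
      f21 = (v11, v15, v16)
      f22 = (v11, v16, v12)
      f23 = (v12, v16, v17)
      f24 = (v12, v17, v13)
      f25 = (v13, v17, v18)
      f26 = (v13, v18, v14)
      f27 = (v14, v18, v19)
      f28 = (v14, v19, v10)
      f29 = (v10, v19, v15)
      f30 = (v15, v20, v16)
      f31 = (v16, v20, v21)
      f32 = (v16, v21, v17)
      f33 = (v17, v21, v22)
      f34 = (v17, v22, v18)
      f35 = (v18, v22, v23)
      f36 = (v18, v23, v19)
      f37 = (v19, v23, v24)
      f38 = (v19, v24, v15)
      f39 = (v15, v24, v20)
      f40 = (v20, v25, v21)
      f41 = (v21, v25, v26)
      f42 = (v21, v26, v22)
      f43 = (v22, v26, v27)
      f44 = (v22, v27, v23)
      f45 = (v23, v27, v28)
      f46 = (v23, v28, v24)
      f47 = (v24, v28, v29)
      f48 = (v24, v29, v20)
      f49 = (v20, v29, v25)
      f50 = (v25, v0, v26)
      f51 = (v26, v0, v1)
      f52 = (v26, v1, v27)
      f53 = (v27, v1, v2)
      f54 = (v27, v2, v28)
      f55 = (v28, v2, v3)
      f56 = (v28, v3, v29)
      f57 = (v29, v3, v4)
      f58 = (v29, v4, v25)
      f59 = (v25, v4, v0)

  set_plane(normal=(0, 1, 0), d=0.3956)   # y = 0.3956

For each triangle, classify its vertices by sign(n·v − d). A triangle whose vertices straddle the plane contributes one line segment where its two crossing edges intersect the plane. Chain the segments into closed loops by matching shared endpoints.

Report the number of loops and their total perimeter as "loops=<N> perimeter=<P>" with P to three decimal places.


loops=2 perimeter=6.701

Straddling triangles (20 of 60):
  (v0,v5,v1) [-+-] → (2.5916, 0.3956, 0)–(2.26151, 0.3956, 0.454288)  len=0.5616
  (v1,v5,v6) [-++] → (2.26151, 0.3956, 0.454288)–(2.19771, 0.3956, 0.5421)  len=0.1085
  (v1,v6,v2) [-+-] → (2.19771, 0.3956, 0.5421)–(1.68049, 0.3956, 0.373993)  len=0.5439
  (v2,v6,v7) [-++] → (1.68049, 0.3956, 0.373993)–(1.56048, 0.3956, 0.335)  len=0.1262
  (v2,v7,v3) [-+-] → (1.56048, 0.3956, 0.335)–(1.56048, 0.3956, -0.16391)  len=0.4989
  (v3,v7,v8) [-++] → (1.56048, 0.3956, -0.16391)–(1.56048, 0.3956, -0.335)  len=0.1711
  (v3,v8,v4) [-+-] → (1.56048, 0.3956, -0.335)–(2.03497, 0.3956, -0.489215)  len=0.4989
  (v4,v8,v9) [-++] → (2.03497, 0.3956, -0.489215)–(2.19771, 0.3956, -0.5421)  len=0.1711
  (v4,v9,v0) [-+-] → (2.19771, 0.3956, -0.5421)–(2.51745, 0.3956, -0.102068)  len=0.5439
  (v0,v9,v5) [-++] → (2.51745, 0.3956, -0.102068)–(2.5916, 0.3956, 0)  len=0.1262
  (v10,v15,v11) [+-+] → (-2.5916, 0.3956, 0)–(-2.51745, 0.3956, 0.102068)  len=0.1262
  (v11,v15,v16) [+--] → (-2.51745, 0.3956, 0.102068)–(-2.19771, 0.3956, 0.5421)  len=0.5439
  (v11,v16,v12) [+-+] → (-2.19771, 0.3956, 0.5421)–(-2.03497, 0.3956, 0.489215)  len=0.1711
  (v12,v16,v17) [+--] → (-2.03497, 0.3956, 0.489215)–(-1.56048, 0.3956, 0.335)  len=0.4989
  (v12,v17,v13) [+-+] → (-1.56048, 0.3956, 0.335)–(-1.56048, 0.3956, 0.16391)  len=0.1711
  (v13,v17,v18) [+--] → (-1.56048, 0.3956, 0.16391)–(-1.56048, 0.3956, -0.335)  len=0.4989
  (v13,v18,v14) [+-+] → (-1.56048, 0.3956, -0.335)–(-1.68049, 0.3956, -0.373993)  len=0.1262
  (v14,v18,v19) [+--] → (-1.68049, 0.3956, -0.373993)–(-2.19771, 0.3956, -0.5421)  len=0.5439
  (v14,v19,v10) [+-+] → (-2.19771, 0.3956, -0.5421)–(-2.26151, 0.3956, -0.454288)  len=0.1085
  (v10,v19,v15) [+--] → (-2.26151, 0.3956, -0.454288)–(-2.5916, 0.3956, 0)  len=0.5616

Chained into 2 loop(s):
  loop 1: 10 segments, perimeter = 3.3503
  loop 2: 10 segments, perimeter = 3.3503
Total perimeter = 6.701


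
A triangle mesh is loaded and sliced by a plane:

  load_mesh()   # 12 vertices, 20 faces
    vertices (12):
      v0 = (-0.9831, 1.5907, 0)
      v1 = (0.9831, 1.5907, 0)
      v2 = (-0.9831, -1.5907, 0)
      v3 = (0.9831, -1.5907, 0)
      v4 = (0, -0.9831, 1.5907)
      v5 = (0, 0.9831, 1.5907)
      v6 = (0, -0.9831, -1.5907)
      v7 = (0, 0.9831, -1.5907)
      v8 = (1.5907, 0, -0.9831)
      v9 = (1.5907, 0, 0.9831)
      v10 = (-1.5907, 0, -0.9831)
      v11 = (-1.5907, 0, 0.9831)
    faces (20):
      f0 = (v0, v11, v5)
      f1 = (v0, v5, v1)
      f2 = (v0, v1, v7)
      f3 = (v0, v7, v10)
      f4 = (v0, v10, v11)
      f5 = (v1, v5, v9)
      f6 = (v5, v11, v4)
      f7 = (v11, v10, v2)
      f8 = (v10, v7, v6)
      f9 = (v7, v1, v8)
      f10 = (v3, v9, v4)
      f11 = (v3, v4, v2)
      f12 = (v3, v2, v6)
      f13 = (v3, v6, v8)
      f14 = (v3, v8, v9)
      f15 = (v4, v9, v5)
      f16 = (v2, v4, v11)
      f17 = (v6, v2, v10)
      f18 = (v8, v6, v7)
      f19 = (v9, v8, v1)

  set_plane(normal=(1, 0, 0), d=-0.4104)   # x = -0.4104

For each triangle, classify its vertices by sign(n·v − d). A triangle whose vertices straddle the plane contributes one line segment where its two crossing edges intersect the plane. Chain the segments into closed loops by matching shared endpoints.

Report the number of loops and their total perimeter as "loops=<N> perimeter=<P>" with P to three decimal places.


loops=1 perimeter=9.755

Straddling triangles (10 of 20):
  (v0,v11,v5) [--+] → (-0.4104, 0.729461, 1.43394)–(-0.4104, 1.23675, 0.926654)  len=0.7174
  (v0,v5,v1) [-++] → (-0.4104, 1.23675, 0.926654)–(-0.4104, 1.5907, 0)  len=0.9920
  (v0,v1,v7) [-++] → (-0.4104, 1.5907, 0)–(-0.4104, 1.23675, -0.926654)  len=0.9920
  (v0,v7,v10) [-+-] → (-0.4104, 1.23675, -0.926654)–(-0.4104, 0.729461, -1.43394)  len=0.7174
  (v5,v11,v4) [+-+] → (-0.4104, 0.729461, 1.43394)–(-0.4104, -0.729461, 1.43394)  len=1.4589
  (v10,v7,v6) [-++] → (-0.4104, 0.729461, -1.43394)–(-0.4104, -0.729461, -1.43394)  len=1.4589
  (v3,v4,v2) [++-] → (-0.4104, -1.23675, 0.926654)–(-0.4104, -1.5907, 0)  len=0.9920
  (v3,v2,v6) [+-+] → (-0.4104, -1.5907, 0)–(-0.4104, -1.23675, -0.926654)  len=0.9920
  (v2,v4,v11) [-+-] → (-0.4104, -1.23675, 0.926654)–(-0.4104, -0.729461, 1.43394)  len=0.7174
  (v6,v2,v10) [+--] → (-0.4104, -1.23675, -0.926654)–(-0.4104, -0.729461, -1.43394)  len=0.7174

Chained into 1 loop(s):
  loop 1: 10 segments, perimeter = 9.7553
Total perimeter = 9.755


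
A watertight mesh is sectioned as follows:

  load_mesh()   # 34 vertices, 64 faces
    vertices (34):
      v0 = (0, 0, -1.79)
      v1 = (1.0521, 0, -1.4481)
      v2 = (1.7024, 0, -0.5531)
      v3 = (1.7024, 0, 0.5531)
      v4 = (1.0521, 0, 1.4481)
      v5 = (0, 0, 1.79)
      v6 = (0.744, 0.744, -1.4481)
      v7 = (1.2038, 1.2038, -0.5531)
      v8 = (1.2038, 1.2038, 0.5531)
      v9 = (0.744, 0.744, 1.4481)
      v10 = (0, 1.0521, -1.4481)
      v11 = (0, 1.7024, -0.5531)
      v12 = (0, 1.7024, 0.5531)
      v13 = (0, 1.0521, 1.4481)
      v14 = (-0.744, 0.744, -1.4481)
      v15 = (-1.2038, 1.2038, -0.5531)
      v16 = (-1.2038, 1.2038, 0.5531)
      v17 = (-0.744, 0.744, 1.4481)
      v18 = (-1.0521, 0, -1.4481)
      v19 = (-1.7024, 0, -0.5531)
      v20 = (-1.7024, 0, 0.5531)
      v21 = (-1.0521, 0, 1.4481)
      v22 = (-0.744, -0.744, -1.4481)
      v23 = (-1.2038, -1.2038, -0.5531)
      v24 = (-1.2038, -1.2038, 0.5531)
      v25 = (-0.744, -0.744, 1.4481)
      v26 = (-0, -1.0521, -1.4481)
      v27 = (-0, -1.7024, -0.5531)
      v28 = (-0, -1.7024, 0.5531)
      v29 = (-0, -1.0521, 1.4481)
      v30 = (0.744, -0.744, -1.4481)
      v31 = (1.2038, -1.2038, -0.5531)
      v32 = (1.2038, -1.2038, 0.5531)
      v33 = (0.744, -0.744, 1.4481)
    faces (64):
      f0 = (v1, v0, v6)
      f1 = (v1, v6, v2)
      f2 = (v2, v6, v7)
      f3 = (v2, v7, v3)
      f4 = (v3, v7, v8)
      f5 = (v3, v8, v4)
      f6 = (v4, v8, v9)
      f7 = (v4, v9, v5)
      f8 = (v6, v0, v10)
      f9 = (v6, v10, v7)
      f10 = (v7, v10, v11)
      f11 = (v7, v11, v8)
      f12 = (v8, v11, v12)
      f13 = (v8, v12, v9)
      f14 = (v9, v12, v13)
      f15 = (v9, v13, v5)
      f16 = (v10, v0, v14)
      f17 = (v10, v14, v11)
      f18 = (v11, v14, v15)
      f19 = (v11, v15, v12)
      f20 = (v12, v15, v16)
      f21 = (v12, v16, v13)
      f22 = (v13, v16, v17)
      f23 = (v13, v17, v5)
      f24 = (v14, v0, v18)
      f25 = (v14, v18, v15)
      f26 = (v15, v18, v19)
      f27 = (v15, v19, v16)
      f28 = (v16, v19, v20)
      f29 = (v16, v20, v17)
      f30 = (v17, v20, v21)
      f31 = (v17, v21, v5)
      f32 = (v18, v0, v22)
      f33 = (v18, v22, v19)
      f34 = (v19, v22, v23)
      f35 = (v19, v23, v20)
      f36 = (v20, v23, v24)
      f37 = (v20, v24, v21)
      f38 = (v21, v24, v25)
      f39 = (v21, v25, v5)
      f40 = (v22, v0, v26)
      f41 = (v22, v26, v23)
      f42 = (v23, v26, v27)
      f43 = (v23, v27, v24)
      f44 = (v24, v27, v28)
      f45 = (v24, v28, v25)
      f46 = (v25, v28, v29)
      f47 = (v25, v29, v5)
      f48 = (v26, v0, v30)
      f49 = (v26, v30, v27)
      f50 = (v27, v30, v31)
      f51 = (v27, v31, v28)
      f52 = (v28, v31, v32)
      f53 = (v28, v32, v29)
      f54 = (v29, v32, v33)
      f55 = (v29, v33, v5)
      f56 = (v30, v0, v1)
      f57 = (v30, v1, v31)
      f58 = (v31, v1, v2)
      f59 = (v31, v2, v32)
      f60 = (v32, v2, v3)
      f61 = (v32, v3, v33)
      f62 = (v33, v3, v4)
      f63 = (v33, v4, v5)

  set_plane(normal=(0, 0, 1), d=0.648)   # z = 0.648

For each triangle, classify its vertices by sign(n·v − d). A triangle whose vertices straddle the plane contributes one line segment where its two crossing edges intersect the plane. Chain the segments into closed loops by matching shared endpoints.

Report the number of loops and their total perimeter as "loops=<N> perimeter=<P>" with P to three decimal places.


Straddling triangles (16 of 64):
  (v3,v8,v4) [--+] → (1.18771, 1.07616, 0.648)–(1.63345, 0, 0.648)  len=1.1648
  (v4,v8,v9) [+-+] → (1.18771, 1.07616, 0.648)–(1.15505, 1.15505, 0.648)  len=0.0854
  (v8,v12,v9) [--+] → (0.0788889, 1.60078, 0.648)–(1.15505, 1.15505, 0.648)  len=1.1648
  (v9,v12,v13) [+-+] → (0.0788889, 1.60078, 0.648)–(0, 1.63345, 0.648)  len=0.0854
  (v12,v16,v13) [--+] → (-1.07616, 1.18771, 0.648)–(0, 1.63345, 0.648)  len=1.1648
  (v13,v16,v17) [+-+] → (-1.07616, 1.18771, 0.648)–(-1.15505, 1.15505, 0.648)  len=0.0854
  (v16,v20,v17) [--+] → (-1.60078, 0.0788889, 0.648)–(-1.15505, 1.15505, 0.648)  len=1.1648
  (v17,v20,v21) [+-+] → (-1.60078, 0.0788889, 0.648)–(-1.63345, 0, 0.648)  len=0.0854
  (v20,v24,v21) [--+] → (-1.18771, -1.07616, 0.648)–(-1.63345, 0, 0.648)  len=1.1648
  (v21,v24,v25) [+-+] → (-1.18771, -1.07616, 0.648)–(-1.15505, -1.15505, 0.648)  len=0.0854
  (v24,v28,v25) [--+] → (-0.0788889, -1.60078, 0.648)–(-1.15505, -1.15505, 0.648)  len=1.1648
  (v25,v28,v29) [+-+] → (-0.0788889, -1.60078, 0.648)–(0, -1.63345, 0.648)  len=0.0854
  (v28,v32,v29) [--+] → (1.07616, -1.18771, 0.648)–(0, -1.63345, 0.648)  len=1.1648
  (v29,v32,v33) [+-+] → (1.07616, -1.18771, 0.648)–(1.15505, -1.15505, 0.648)  len=0.0854
  (v32,v3,v33) [--+] → (1.60078, -0.0788889, 0.648)–(1.15505, -1.15505, 0.648)  len=1.1648
  (v33,v3,v4) [+-+] → (1.60078, -0.0788889, 0.648)–(1.63345, 0, 0.648)  len=0.0854

Chained into 1 loop(s):
  loop 1: 16 segments, perimeter = 10.0016
Total perimeter = 10.002

loops=1 perimeter=10.002
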